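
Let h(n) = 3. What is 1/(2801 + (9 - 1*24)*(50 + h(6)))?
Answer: 1/2006 ≈ 0.00049850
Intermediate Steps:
1/(2801 + (9 - 1*24)*(50 + h(6))) = 1/(2801 + (9 - 1*24)*(50 + 3)) = 1/(2801 + (9 - 24)*53) = 1/(2801 - 15*53) = 1/(2801 - 795) = 1/2006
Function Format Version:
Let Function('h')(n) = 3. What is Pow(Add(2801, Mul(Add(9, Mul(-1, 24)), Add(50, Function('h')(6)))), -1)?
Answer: Rational(1, 2006) ≈ 0.00049850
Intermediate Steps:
Pow(Add(2801, Mul(Add(9, Mul(-1, 24)), Add(50, Function('h')(6)))), -1) = Pow(Add(2801, Mul(Add(9, Mul(-1, 24)), Add(50, 3))), -1) = Pow(Add(2801, Mul(Add(9, -24), 53)), -1) = Pow(Add(2801, Mul(-15, 53)), -1) = Pow(Add(2801, -795), -1) = Pow(2006, -1) = Rational(1, 2006)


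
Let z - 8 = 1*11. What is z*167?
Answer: 3173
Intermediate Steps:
z = 19 (z = 8 + 1*11 = 8 + 11 = 19)
z*167 = 19*167 = 3173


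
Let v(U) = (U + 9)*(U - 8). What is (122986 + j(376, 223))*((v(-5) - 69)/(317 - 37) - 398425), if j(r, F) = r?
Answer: -6881078142401/140 ≈ -4.9151e+10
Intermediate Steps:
v(U) = (-8 + U)*(9 + U) (v(U) = (9 + U)*(-8 + U) = (-8 + U)*(9 + U))
(122986 + j(376, 223))*((v(-5) - 69)/(317 - 37) - 398425) = (122986 + 376)*(((-72 - 5 + (-5)²) - 69)/(317 - 37) - 398425) = 123362*(((-72 - 5 + 25) - 69)/280 - 398425) = 123362*((-52 - 69)/280 - 398425) = 123362*((1/280)*(-121) - 398425) = 123362*(-121/280 - 398425) = 123362*(-111559121/280) = -6881078142401/140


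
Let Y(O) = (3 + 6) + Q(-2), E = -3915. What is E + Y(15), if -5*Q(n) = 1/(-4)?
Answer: -78119/20 ≈ -3905.9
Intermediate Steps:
Q(n) = 1/20 (Q(n) = -⅕/(-4) = -⅕*(-¼) = 1/20)
Y(O) = 181/20 (Y(O) = (3 + 6) + 1/20 = 9 + 1/20 = 181/20)
E + Y(15) = -3915 + 181/20 = -78119/20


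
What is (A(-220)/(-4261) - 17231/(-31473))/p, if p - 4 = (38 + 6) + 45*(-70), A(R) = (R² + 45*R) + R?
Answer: 1131365149/415998217206 ≈ 0.0027196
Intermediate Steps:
A(R) = R² + 46*R
p = -3102 (p = 4 + ((38 + 6) + 45*(-70)) = 4 + (44 - 3150) = 4 - 3106 = -3102)
(A(-220)/(-4261) - 17231/(-31473))/p = (-220*(46 - 220)/(-4261) - 17231/(-31473))/(-3102) = (-220*(-174)*(-1/4261) - 17231*(-1/31473))*(-1/3102) = (38280*(-1/4261) + 17231/31473)*(-1/3102) = (-38280/4261 + 17231/31473)*(-1/3102) = -1131365149/134106453*(-1/3102) = 1131365149/415998217206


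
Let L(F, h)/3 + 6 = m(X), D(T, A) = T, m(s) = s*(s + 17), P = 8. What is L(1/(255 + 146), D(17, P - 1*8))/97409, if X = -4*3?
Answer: -198/97409 ≈ -0.0020327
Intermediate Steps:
X = -12
m(s) = s*(17 + s)
L(F, h) = -198 (L(F, h) = -18 + 3*(-12*(17 - 12)) = -18 + 3*(-12*5) = -18 + 3*(-60) = -18 - 180 = -198)
L(1/(255 + 146), D(17, P - 1*8))/97409 = -198/97409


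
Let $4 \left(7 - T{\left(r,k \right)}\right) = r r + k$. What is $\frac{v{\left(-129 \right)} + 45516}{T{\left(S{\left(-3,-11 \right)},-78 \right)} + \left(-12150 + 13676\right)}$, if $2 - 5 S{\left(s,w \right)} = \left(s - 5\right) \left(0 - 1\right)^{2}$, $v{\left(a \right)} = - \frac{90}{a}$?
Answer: $\frac{3914436}{133429} \approx 29.337$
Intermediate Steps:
$S{\left(s,w \right)} = \frac{7}{5} - \frac{s}{5}$ ($S{\left(s,w \right)} = \frac{2}{5} - \frac{\left(s - 5\right) \left(0 - 1\right)^{2}}{5} = \frac{2}{5} - \frac{\left(-5 + s\right) \left(-1\right)^{2}}{5} = \frac{2}{5} - \frac{\left(-5 + s\right) 1}{5} = \frac{2}{5} - \frac{-5 + s}{5} = \frac{2}{5} - \left(-1 + \frac{s}{5}\right) = \frac{7}{5} - \frac{s}{5}$)
$T{\left(r,k \right)} = 7 - \frac{k}{4} - \frac{r^{2}}{4}$ ($T{\left(r,k \right)} = 7 - \frac{r r + k}{4} = 7 - \frac{r^{2} + k}{4} = 7 - \frac{k + r^{2}}{4} = 7 - \left(\frac{k}{4} + \frac{r^{2}}{4}\right) = 7 - \frac{k}{4} - \frac{r^{2}}{4}$)
$\frac{v{\left(-129 \right)} + 45516}{T{\left(S{\left(-3,-11 \right)},-78 \right)} + \left(-12150 + 13676\right)} = \frac{- \frac{90}{-129} + 45516}{\left(7 - - \frac{39}{2} - \frac{\left(\frac{7}{5} - - \frac{3}{5}\right)^{2}}{4}\right) + \left(-12150 + 13676\right)} = \frac{\left(-90\right) \left(- \frac{1}{129}\right) + 45516}{\left(7 + \frac{39}{2} - \frac{\left(\frac{7}{5} + \frac{3}{5}\right)^{2}}{4}\right) + 1526} = \frac{\frac{30}{43} + 45516}{\left(7 + \frac{39}{2} - \frac{2^{2}}{4}\right) + 1526} = \frac{1957218}{43 \left(\left(7 + \frac{39}{2} - 1\right) + 1526\right)} = \frac{1957218}{43 \left(\frac{51}{2} + 1526\right)} = \frac{1957218}{43 \cdot \frac{3103}{2}} = \frac{1957218}{43} \cdot \frac{2}{3103} = \frac{3914436}{133429}$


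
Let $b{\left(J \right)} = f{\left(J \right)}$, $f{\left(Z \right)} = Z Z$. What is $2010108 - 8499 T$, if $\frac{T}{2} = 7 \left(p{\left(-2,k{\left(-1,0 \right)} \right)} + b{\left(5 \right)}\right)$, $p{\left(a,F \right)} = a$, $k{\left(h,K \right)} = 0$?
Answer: $-726570$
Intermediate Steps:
$f{\left(Z \right)} = Z^{2}$
$b{\left(J \right)} = J^{2}$
$T = 322$ ($T = 2 \cdot 7 \left(-2 + 5^{2}\right) = 2 \cdot 7 \left(-2 + 25\right) = 2 \cdot 7 \cdot 23 = 2 \cdot 161 = 322$)
$2010108 - 8499 T = 2010108 - 2736678 = -726570$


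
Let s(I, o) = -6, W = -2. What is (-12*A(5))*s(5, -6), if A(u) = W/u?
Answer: -144/5 ≈ -28.800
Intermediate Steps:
A(u) = -2/u
(-12*A(5))*s(5, -6) = -(-24)/5*(-6) = -12*(-⅖)*(-6) = (24/5)*(-6) = -144/5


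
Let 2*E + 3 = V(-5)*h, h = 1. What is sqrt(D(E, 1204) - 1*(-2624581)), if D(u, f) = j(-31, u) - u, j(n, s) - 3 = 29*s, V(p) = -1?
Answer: 4*sqrt(164033) ≈ 1620.0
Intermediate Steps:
E = -2 (E = -3/2 + (-1*1)/2 = -3/2 + (1/2)*(-1) = -3/2 - 1/2 = -2)
j(n, s) = 3 + 29*s
D(u, f) = 3 + 28*u (D(u, f) = (3 + 29*u) - u = 3 + 28*u)
sqrt(D(E, 1204) - 1*(-2624581)) = sqrt((3 + 28*(-2)) - 1*(-2624581)) = sqrt((3 - 56) + 2624581) = sqrt(-53 + 2624581) = sqrt(2624528) = 4*sqrt(164033)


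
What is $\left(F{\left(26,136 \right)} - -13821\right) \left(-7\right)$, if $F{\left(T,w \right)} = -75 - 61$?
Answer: $-95795$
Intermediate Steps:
$F{\left(T,w \right)} = -136$ ($F{\left(T,w \right)} = -75 - 61 = -136$)
$\left(F{\left(26,136 \right)} - -13821\right) \left(-7\right) = \left(-136 - -13821\right) \left(-7\right) = \left(-136 + 13821\right) \left(-7\right) = 13685 \left(-7\right) = -95795$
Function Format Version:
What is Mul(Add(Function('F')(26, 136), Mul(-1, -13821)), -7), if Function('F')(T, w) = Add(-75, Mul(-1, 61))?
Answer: -95795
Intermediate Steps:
Function('F')(T, w) = -136 (Function('F')(T, w) = Add(-75, -61) = -136)
Mul(Add(Function('F')(26, 136), Mul(-1, -13821)), -7) = Mul(Add(-136, Mul(-1, -13821)), -7) = Mul(Add(-136, 13821), -7) = Mul(13685, -7) = -95795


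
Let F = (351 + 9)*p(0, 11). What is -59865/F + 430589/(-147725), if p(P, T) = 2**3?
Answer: -672243563/28363200 ≈ -23.701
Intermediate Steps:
p(P, T) = 8
F = 2880 (F = (351 + 9)*8 = 360*8 = 2880)
-59865/F + 430589/(-147725) = -59865/2880 + 430589/(-147725) = -59865*1/2880 + 430589*(-1/147725) = -3991/192 - 430589/147725 = -672243563/28363200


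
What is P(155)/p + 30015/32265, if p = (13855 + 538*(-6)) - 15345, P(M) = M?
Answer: 3035771/3382806 ≈ 0.89741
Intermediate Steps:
p = -4718 (p = (13855 - 3228) - 15345 = 10627 - 15345 = -4718)
P(155)/p + 30015/32265 = 155/(-4718) + 30015/32265 = 155*(-1/4718) + 30015*(1/32265) = -155/4718 + 667/717 = 3035771/3382806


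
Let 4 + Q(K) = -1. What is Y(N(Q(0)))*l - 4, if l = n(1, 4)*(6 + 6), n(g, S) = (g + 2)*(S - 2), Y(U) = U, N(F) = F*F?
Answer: 1796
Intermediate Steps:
Q(K) = -5 (Q(K) = -4 - 1 = -5)
N(F) = F**2
n(g, S) = (-2 + S)*(2 + g) (n(g, S) = (2 + g)*(-2 + S) = (-2 + S)*(2 + g))
l = 72 (l = (-4 - 2*1 + 2*4 + 4*1)*(6 + 6) = (-4 - 2 + 8 + 4)*12 = 6*12 = 72)
Y(N(Q(0)))*l - 4 = (-5)**2*72 - 4 = 25*72 - 4 = 1800 - 4 = 1796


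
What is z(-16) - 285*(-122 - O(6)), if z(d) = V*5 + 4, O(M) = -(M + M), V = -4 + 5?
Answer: 31359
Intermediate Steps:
V = 1
O(M) = -2*M
z(d) = 9 (z(d) = 1*5 + 4 = 5 + 4 = 9)
z(-16) - 285*(-122 - O(6)) = 9 - 285*(-122 - (-2)*6) = 9 - 285*(-122 - 1*(-12)) = 9 - 285*(-122 + 12) = 9 - 285*(-110) = 9 + 31350 = 31359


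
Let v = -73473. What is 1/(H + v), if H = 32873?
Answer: -1/40600 ≈ -2.4631e-5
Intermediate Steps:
1/(H + v) = 1/(32873 - 73473) = 1/(-40600) = -1/40600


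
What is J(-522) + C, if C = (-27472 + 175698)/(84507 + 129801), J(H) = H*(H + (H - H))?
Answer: 29197824649/107154 ≈ 2.7248e+5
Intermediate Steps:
J(H) = H² (J(H) = H*(H + 0) = H*H = H²)
C = 74113/107154 (C = 148226/214308 = 148226*(1/214308) = 74113/107154 ≈ 0.69165)
J(-522) + C = (-522)² + 74113/107154 = 272484 + 74113/107154 = 29197824649/107154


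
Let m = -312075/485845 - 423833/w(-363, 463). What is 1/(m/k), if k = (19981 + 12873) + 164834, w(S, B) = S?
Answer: 1743229933434/10290193033 ≈ 169.41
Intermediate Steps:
m = 41160772132/35272347 (m = -312075/485845 - 423833/(-363) = -312075*1/485845 - 423833*(-1/363) = -62415/97169 + 423833/363 = 41160772132/35272347 ≈ 1166.9)
k = 197688 (k = 32854 + 164834 = 197688)
1/(m/k) = 1/((41160772132/35272347)/197688) = 1/((41160772132/35272347)*(1/197688)) = 1/(10290193033/1743229933434) = 1743229933434/10290193033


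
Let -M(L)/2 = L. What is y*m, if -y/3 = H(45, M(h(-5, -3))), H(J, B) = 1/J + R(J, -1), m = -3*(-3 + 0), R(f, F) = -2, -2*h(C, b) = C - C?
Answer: 267/5 ≈ 53.400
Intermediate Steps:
h(C, b) = 0 (h(C, b) = -(C - C)/2 = -½*0 = 0)
M(L) = -2*L
m = 9 (m = -3*(-3) = 9)
H(J, B) = -2 + 1/J (H(J, B) = 1/J - 2 = -2 + 1/J)
y = 89/15 (y = -3*(-2 + 1/45) = -3*(-89/45) = 89/15 ≈ 5.9333)
y*m = (89/15)*9 = 267/5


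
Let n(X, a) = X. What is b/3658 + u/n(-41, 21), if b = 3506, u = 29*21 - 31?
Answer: -985289/74989 ≈ -13.139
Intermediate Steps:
u = 578 (u = 609 - 31 = 578)
b/3658 + u/n(-41, 21) = 3506/3658 + 578/(-41) = 3506*(1/3658) + 578*(-1/41) = 1753/1829 - 578/41 = -985289/74989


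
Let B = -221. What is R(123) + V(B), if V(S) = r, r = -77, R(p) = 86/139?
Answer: -10617/139 ≈ -76.381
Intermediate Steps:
R(p) = 86/139 (R(p) = 86*(1/139) = 86/139)
V(S) = -77
R(123) + V(B) = 86/139 - 77 = -10617/139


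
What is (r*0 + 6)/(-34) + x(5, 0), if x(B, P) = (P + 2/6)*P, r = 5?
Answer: -3/17 ≈ -0.17647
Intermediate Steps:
x(B, P) = P*(⅓ + P) (x(B, P) = (P + 2*(⅙))*P = (P + ⅓)*P = (⅓ + P)*P = P*(⅓ + P))
(r*0 + 6)/(-34) + x(5, 0) = (5*0 + 6)/(-34) + 0*(⅓ + 0) = -(0 + 6)/34 + 0*(⅓) = -1/34*6 + 0 = -3/17 + 0 = -3/17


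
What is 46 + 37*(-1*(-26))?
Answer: 1008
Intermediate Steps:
46 + 37*(-1*(-26)) = 46 + 37*26 = 46 + 962 = 1008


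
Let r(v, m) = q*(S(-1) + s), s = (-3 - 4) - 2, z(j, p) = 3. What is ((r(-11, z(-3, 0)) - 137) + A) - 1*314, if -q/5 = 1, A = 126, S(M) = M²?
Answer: -285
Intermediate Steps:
s = -9 (s = -7 - 2 = -9)
q = -5 (q = -5*1 = -5)
r(v, m) = 40 (r(v, m) = -5*((-1)² - 9) = -5*(1 - 9) = -5*(-8) = 40)
((r(-11, z(-3, 0)) - 137) + A) - 1*314 = ((40 - 137) + 126) - 1*314 = (-97 + 126) - 314 = 29 - 314 = -285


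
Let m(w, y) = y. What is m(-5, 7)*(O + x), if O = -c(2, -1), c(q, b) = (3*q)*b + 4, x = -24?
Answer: -154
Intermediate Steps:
c(q, b) = 4 + 3*b*q (c(q, b) = 3*b*q + 4 = 4 + 3*b*q)
O = 2 (O = -(4 + 3*(-1)*2) = -(4 - 6) = -1*(-2) = 2)
m(-5, 7)*(O + x) = 7*(2 - 24) = 7*(-22) = -154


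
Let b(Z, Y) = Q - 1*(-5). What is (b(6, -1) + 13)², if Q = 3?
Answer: 441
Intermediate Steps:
b(Z, Y) = 8 (b(Z, Y) = 3 - 1*(-5) = 3 + 5 = 8)
(b(6, -1) + 13)² = (8 + 13)² = 21² = 441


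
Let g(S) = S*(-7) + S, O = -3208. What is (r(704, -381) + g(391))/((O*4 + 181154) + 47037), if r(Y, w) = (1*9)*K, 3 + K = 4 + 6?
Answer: -2283/215359 ≈ -0.010601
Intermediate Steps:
K = 7 (K = -3 + (4 + 6) = -3 + 10 = 7)
g(S) = -6*S (g(S) = -7*S + S = -6*S)
r(Y, w) = 63 (r(Y, w) = (1*9)*7 = 9*7 = 63)
(r(704, -381) + g(391))/((O*4 + 181154) + 47037) = (63 - 6*391)/((-3208*4 + 181154) + 47037) = (63 - 2346)/((-12832 + 181154) + 47037) = -2283/(168322 + 47037) = -2283/215359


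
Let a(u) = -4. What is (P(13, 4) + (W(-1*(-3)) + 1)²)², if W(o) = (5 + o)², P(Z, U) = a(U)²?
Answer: 17986081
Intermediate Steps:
P(Z, U) = 16 (P(Z, U) = (-4)² = 16)
(P(13, 4) + (W(-1*(-3)) + 1)²)² = (16 + ((5 - 1*(-3))² + 1)²)² = (16 + ((5 + 3)² + 1)²)² = (16 + (8² + 1)²)² = (16 + (64 + 1)²)² = (16 + 65²)² = (16 + 4225)² = 4241² = 17986081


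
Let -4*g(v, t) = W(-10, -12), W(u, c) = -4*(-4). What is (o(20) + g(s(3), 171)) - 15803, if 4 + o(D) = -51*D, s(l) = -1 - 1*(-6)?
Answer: -16831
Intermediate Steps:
s(l) = 5 (s(l) = -1 + 6 = 5)
o(D) = -4 - 51*D
W(u, c) = 16
g(v, t) = -4 (g(v, t) = -1/4*16 = -4)
(o(20) + g(s(3), 171)) - 15803 = ((-4 - 51*20) - 4) - 15803 = ((-4 - 1020) - 4) - 15803 = (-1024 - 4) - 15803 = -1028 - 15803 = -16831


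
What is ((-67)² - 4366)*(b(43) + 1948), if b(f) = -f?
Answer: 234315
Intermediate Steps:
((-67)² - 4366)*(b(43) + 1948) = ((-67)² - 4366)*(-1*43 + 1948) = (4489 - 4366)*(-43 + 1948) = 123*1905 = 234315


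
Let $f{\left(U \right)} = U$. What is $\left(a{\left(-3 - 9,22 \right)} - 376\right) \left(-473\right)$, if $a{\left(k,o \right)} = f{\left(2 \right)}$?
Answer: $176902$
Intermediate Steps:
$a{\left(k,o \right)} = 2$
$\left(a{\left(-3 - 9,22 \right)} - 376\right) \left(-473\right) = \left(2 - 376\right) \left(-473\right) = \left(-374\right) \left(-473\right) = 176902$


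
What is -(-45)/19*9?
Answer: 405/19 ≈ 21.316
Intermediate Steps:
-(-45)/19*9 = -15*(-3/19)*9 = (45/19)*9 = 405/19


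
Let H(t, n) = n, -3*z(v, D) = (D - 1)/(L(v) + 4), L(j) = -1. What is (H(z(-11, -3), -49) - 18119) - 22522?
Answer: -40690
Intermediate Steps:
z(v, D) = 1/9 - D/9 (z(v, D) = -(D - 1)/(3*(-1 + 4)) = -(-1 + D)/(3*3) = -(-1/3 + D/3)/3 = 1/9 - D/9)
(H(z(-11, -3), -49) - 18119) - 22522 = (-49 - 18119) - 22522 = -18168 - 22522 = -40690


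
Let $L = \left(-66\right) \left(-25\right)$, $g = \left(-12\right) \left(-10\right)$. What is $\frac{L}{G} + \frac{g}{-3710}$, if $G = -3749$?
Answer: $- \frac{657138}{1390879} \approx -0.47246$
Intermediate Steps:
$g = 120$
$L = 1650$
$\frac{L}{G} + \frac{g}{-3710} = \frac{1650}{-3749} + \frac{120}{-3710} = 1650 \left(- \frac{1}{3749}\right) + 120 \left(- \frac{1}{3710}\right) = - \frac{1650}{3749} - \frac{12}{371} = - \frac{657138}{1390879}$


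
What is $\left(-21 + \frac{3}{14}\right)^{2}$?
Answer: $\frac{84681}{196} \approx 432.05$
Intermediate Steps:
$\left(-21 + \frac{3}{14}\right)^{2} = \left(- \frac{291}{14}\right)^{2} = \frac{84681}{196}$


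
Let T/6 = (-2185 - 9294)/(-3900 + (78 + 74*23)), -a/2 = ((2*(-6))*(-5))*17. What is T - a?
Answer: 2196837/1060 ≈ 2072.5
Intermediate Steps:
a = -2040 (a = -2*(2*(-6))*(-5)*17 = -2*(-12*(-5))*17 = -120*17 = -2*1020 = -2040)
T = 34437/1060 (T = 6*((-2185 - 9294)/(-3900 + (78 + 74*23))) = 6*(-11479/(-3900 + (78 + 1702))) = 6*(-11479/(-3900 + 1780)) = 6*(-11479/(-2120)) = 6*(-11479*(-1/2120)) = 6*(11479/2120) = 34437/1060 ≈ 32.488)
T - a = 34437/1060 - 1*(-2040) = 34437/1060 + 2040 = 2196837/1060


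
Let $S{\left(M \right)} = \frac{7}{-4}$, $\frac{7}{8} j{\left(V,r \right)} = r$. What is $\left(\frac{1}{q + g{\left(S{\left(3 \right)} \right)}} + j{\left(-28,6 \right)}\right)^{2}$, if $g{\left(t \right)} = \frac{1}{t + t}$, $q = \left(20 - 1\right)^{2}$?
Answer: $\frac{14701320001}{312405625} \approx 47.058$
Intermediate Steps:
$j{\left(V,r \right)} = \frac{8 r}{7}$
$S{\left(M \right)} = - \frac{7}{4}$ ($S{\left(M \right)} = 7 \left(- \frac{1}{4}\right) = - \frac{7}{4}$)
$q = 361$ ($q = 19^{2} = 361$)
$g{\left(t \right)} = \frac{1}{2 t}$
$\left(\frac{1}{q + g{\left(S{\left(3 \right)} \right)}} + j{\left(-28,6 \right)}\right)^{2} = \left(\frac{1}{361 + \frac{1}{2 \left(- \frac{7}{4}\right)}} + \frac{8}{7} \cdot 6\right)^{2} = \left(\frac{1}{361 + \frac{1}{2} \left(- \frac{4}{7}\right)} + \frac{48}{7}\right)^{2} = \left(\frac{1}{361 - \frac{2}{7}} + \frac{48}{7}\right)^{2} = \left(\frac{1}{\frac{2525}{7}} + \frac{48}{7}\right)^{2} = \left(\frac{7}{2525} + \frac{48}{7}\right)^{2} = \left(\frac{121249}{17675}\right)^{2} = \frac{14701320001}{312405625}$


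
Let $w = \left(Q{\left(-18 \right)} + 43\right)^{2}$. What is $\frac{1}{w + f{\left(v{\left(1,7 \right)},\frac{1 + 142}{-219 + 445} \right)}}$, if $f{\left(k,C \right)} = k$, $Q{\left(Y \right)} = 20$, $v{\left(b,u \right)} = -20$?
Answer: $\frac{1}{3949} \approx 0.00025323$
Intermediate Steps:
$w = 3969$ ($w = \left(20 + 43\right)^{2} = 63^{2} = 3969$)
$\frac{1}{w + f{\left(v{\left(1,7 \right)},\frac{1 + 142}{-219 + 445} \right)}} = \frac{1}{3969 - 20} = \frac{1}{3949}$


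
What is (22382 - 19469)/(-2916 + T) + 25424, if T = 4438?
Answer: 38698241/1522 ≈ 25426.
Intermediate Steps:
(22382 - 19469)/(-2916 + T) + 25424 = (22382 - 19469)/(-2916 + 4438) + 25424 = 2913/1522 + 25424 = 38698241/1522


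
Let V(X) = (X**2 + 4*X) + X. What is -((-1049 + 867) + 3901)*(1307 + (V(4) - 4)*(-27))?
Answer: -1647517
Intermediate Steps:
V(X) = X**2 + 5*X
-((-1049 + 867) + 3901)*(1307 + (V(4) - 4)*(-27)) = -((-1049 + 867) + 3901)*(1307 + (4*(5 + 4) - 4)*(-27)) = -(-182 + 3901)*(1307 + (4*9 - 4)*(-27)) = -3719*(1307 + (36 - 4)*(-27)) = -3719*(1307 + 32*(-27)) = -3719*(1307 - 864) = -3719*443 = -1*1647517 = -1647517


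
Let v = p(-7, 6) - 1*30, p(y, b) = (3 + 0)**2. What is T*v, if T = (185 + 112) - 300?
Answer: 63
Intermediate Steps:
p(y, b) = 9 (p(y, b) = 3**2 = 9)
v = -21 (v = 9 - 1*30 = 9 - 30 = -21)
T = -3 (T = 297 - 300 = -3)
T*v = -3*(-21) = 63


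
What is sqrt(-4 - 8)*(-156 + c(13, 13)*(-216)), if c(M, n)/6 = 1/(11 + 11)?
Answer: -4728*I*sqrt(3)/11 ≈ -744.47*I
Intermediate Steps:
c(M, n) = 3/11 (c(M, n) = 6/(11 + 11) = 6/22 = 6*(1/22) = 3/11)
sqrt(-4 - 8)*(-156 + c(13, 13)*(-216)) = sqrt(-4 - 8)*(-156 + (3/11)*(-216)) = sqrt(-12)*(-156 - 648/11) = (2*I*sqrt(3))*(-2364/11) = -4728*I*sqrt(3)/11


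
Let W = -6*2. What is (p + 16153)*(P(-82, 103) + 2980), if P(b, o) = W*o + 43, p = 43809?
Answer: 107152094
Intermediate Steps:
W = -12
P(b, o) = 43 - 12*o (P(b, o) = -12*o + 43 = 43 - 12*o)
(p + 16153)*(P(-82, 103) + 2980) = (43809 + 16153)*((43 - 12*103) + 2980) = 59962*((43 - 1236) + 2980) = 59962*(-1193 + 2980) = 59962*1787 = 107152094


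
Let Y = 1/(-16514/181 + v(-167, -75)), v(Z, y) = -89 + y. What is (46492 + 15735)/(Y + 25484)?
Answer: 2874762946/1177309651 ≈ 2.4418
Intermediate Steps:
Y = -181/46198 (Y = 1/(-16514/181 + (-89 - 75)) = 1/(-16514*1/181 - 164) = 1/(-16514/181 - 164) = 1/(-46198/181) = -181/46198 ≈ -0.0039179)
(46492 + 15735)/(Y + 25484) = (46492 + 15735)/(-181/46198 + 25484) = 62227/(1177309651/46198) = 62227*(46198/1177309651) = 2874762946/1177309651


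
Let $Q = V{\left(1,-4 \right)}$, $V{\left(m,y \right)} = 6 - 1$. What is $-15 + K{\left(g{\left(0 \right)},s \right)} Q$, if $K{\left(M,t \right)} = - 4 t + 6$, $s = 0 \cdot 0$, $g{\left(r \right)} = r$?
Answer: $15$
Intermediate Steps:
$s = 0$
$V{\left(m,y \right)} = 5$
$K{\left(M,t \right)} = 6 - 4 t$
$Q = 5$
$-15 + K{\left(g{\left(0 \right)},s \right)} Q = -15 + \left(6 - 0\right) 5 = -15 + \left(6 + 0\right) 5 = -15 + 6 \cdot 5 = -15 + 30 = 15$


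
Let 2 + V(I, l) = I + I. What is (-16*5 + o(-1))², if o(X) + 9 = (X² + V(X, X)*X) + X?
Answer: 7225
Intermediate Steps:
V(I, l) = -2 + 2*I (V(I, l) = -2 + (I + I) = -2 + 2*I)
o(X) = -9 + X + X² + X*(-2 + 2*X) (o(X) = -9 + ((X² + (-2 + 2*X)*X) + X) = -9 + ((X² + X*(-2 + 2*X)) + X) = -9 + (X + X² + X*(-2 + 2*X)) = -9 + X + X² + X*(-2 + 2*X))
(-16*5 + o(-1))² = (-16*5 + (-9 - 1*(-1) + 3*(-1)²))² = (-80 + (-9 + 1 + 3*1))² = (-80 + (-9 + 1 + 3))² = (-80 - 5)² = (-85)² = 7225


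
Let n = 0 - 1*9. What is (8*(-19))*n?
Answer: 1368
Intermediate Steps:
n = -9 (n = 0 - 9 = -9)
(8*(-19))*n = (8*(-19))*(-9) = -152*(-9) = 1368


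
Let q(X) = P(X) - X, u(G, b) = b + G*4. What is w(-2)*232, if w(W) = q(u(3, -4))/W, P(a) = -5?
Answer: 1508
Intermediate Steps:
u(G, b) = b + 4*G
q(X) = -5 - X
w(W) = -13/W (w(W) = (-5 - (-4 + 4*3))/W = (-5 - (-4 + 12))/W = (-5 - 1*8)/W = (-5 - 8)/W = -13/W)
w(-2)*232 = -13/(-2)*232 = -13*(-1/2)*232 = (13/2)*232 = 1508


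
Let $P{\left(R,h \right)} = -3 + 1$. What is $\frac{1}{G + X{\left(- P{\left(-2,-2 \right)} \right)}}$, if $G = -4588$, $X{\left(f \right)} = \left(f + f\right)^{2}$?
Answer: $- \frac{1}{4572} \approx -0.00021872$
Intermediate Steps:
$P{\left(R,h \right)} = -2$
$X{\left(f \right)} = 4 f^{2}$ ($X{\left(f \right)} = \left(2 f\right)^{2} = 4 f^{2}$)
$\frac{1}{G + X{\left(- P{\left(-2,-2 \right)} \right)}} = \frac{1}{-4588 + 4 \left(\left(-1\right) \left(-2\right)\right)^{2}} = \frac{1}{-4588 + 4 \cdot 2^{2}} = \frac{1}{-4588 + 4 \cdot 4} = \frac{1}{-4588 + 16} = \frac{1}{-4572} = - \frac{1}{4572}$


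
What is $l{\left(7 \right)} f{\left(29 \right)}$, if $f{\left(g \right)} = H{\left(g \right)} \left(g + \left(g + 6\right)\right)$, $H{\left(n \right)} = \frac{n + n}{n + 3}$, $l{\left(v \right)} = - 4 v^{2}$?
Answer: $-22736$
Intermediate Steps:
$H{\left(n \right)} = \frac{2 n}{3 + n}$
$f{\left(g \right)} = \frac{2 g \left(6 + 2 g\right)}{3 + g}$ ($f{\left(g \right)} = \frac{2 g}{3 + g} \left(g + \left(g + 6\right)\right) = \frac{2 g}{3 + g} \left(g + \left(6 + g\right)\right) = \frac{2 g}{3 + g} \left(6 + 2 g\right) = \frac{2 g \left(6 + 2 g\right)}{3 + g}$)
$l{\left(7 \right)} f{\left(29 \right)} = - 4 \cdot 7^{2} \cdot 4 \cdot 29 = \left(-4\right) 49 \cdot 116 = \left(-196\right) 116 = -22736$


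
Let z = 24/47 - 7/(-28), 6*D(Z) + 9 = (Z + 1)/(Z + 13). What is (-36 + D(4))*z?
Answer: -136565/4794 ≈ -28.487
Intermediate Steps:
D(Z) = -3/2 + (1 + Z)/(6*(13 + Z)) (D(Z) = -3/2 + ((Z + 1)/(Z + 13))/6 = -3/2 + ((1 + Z)/(13 + Z))/6 = -3/2 + (1 + Z)/(6*(13 + Z)))
z = 143/188 (z = 24*(1/47) - 7*(-1/28) = 24/47 + ¼ = 143/188 ≈ 0.76064)
(-36 + D(4))*z = (-36 + 2*(-29 - 2*4)/(3*(13 + 4)))*(143/188) = (-36 + (⅔)*(-29 - 8)/17)*(143/188) = (-36 + (⅔)*(1/17)*(-37))*(143/188) = (-36 - 74/51)*(143/188) = -1910/51*143/188 = -136565/4794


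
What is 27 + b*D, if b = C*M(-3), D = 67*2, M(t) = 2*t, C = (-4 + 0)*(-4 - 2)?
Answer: -19269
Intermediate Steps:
C = 24 (C = -4*(-6) = 24)
D = 134
b = -144 (b = 24*(2*(-3)) = 24*(-6) = -144)
27 + b*D = 27 - 144*134 = 27 - 19296 = -19269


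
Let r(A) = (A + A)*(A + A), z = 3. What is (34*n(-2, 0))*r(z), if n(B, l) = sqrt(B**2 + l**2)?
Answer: 2448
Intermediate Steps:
r(A) = 4*A**2 (r(A) = (2*A)*(2*A) = 4*A**2)
(34*n(-2, 0))*r(z) = (34*sqrt((-2)**2 + 0**2))*(4*3**2) = (34*sqrt(4 + 0))*(4*9) = (34*sqrt(4))*36 = (34*2)*36 = 68*36 = 2448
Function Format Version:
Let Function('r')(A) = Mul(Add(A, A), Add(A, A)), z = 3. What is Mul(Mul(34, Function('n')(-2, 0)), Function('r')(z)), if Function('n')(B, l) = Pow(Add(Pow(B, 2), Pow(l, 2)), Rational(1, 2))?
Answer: 2448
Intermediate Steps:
Function('r')(A) = Mul(4, Pow(A, 2)) (Function('r')(A) = Mul(Mul(2, A), Mul(2, A)) = Mul(4, Pow(A, 2)))
Mul(Mul(34, Function('n')(-2, 0)), Function('r')(z)) = Mul(Mul(34, Pow(Add(Pow(-2, 2), Pow(0, 2)), Rational(1, 2))), Mul(4, Pow(3, 2))) = Mul(Mul(34, Pow(Add(4, 0), Rational(1, 2))), Mul(4, 9)) = Mul(Mul(34, Pow(4, Rational(1, 2))), 36) = Mul(Mul(34, 2), 36) = Mul(68, 36) = 2448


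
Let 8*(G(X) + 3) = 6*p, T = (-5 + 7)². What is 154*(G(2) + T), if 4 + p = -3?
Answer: -1309/2 ≈ -654.50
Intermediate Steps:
p = -7 (p = -4 - 3 = -7)
T = 4 (T = 2² = 4)
G(X) = -33/4 (G(X) = -3 + (6*(-7))/8 = -3 + (⅛)*(-42) = -3 - 21/4 = -33/4)
154*(G(2) + T) = 154*(-33/4 + 4) = 154*(-17/4) = -1309/2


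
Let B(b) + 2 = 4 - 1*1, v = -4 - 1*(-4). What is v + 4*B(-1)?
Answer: 4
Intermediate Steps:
v = 0 (v = -4 + 4 = 0)
B(b) = 1 (B(b) = -2 + (4 - 1*1) = -2 + (4 - 1) = -2 + 3 = 1)
v + 4*B(-1) = 0 + 4*1 = 0 + 4 = 4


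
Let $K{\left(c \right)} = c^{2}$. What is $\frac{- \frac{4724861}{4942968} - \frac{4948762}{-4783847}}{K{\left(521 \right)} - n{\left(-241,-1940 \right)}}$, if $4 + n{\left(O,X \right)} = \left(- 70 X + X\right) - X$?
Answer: $\frac{1858560085349}{3207516285817402920} \approx 5.7944 \cdot 10^{-7}$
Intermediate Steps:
$n{\left(O,X \right)} = -4 - 70 X$ ($n{\left(O,X \right)} = -4 + \left(\left(- 70 X + X\right) - X\right) = -4 - 70 X$)
$\frac{- \frac{4724861}{4942968} - \frac{4948762}{-4783847}}{K{\left(521 \right)} - n{\left(-241,-1940 \right)}} = \frac{- \frac{4724861}{4942968} - \frac{4948762}{-4783847}}{521^{2} - \left(-4 - -135800\right)} = \frac{\left(-4724861\right) \frac{1}{4942968} - - \frac{4948762}{4783847}}{271441 - \left(-4 + 135800\right)} = \frac{- \frac{4724861}{4942968} + \frac{4948762}{4783847}}{271441 - 135796} = \frac{1858560085349}{23646402637896 \left(271441 - 135796\right)} = \frac{1858560085349}{23646402637896 \cdot 135645} = \frac{1858560085349}{23646402637896} \cdot \frac{1}{135645} = \frac{1858560085349}{3207516285817402920}$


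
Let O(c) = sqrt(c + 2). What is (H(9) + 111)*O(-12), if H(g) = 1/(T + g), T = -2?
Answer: 778*I*sqrt(10)/7 ≈ 351.46*I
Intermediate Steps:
O(c) = sqrt(2 + c)
H(g) = 1/(-2 + g)
(H(9) + 111)*O(-12) = (1/(-2 + 9) + 111)*sqrt(2 - 12) = (1/7 + 111)*sqrt(-10) = (1/7 + 111)*(I*sqrt(10)) = 778*(I*sqrt(10))/7 = 778*I*sqrt(10)/7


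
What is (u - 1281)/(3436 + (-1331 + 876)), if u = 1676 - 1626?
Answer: -1231/2981 ≈ -0.41295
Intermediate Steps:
u = 50
(u - 1281)/(3436 + (-1331 + 876)) = (50 - 1281)/(3436 + (-1331 + 876)) = -1231/(3436 - 455) = -1231/2981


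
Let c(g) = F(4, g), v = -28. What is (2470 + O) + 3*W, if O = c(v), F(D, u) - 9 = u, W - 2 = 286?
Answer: 3315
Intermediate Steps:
W = 288 (W = 2 + 286 = 288)
F(D, u) = 9 + u
c(g) = 9 + g
O = -19 (O = 9 - 28 = -19)
(2470 + O) + 3*W = (2470 - 19) + 3*288 = 2451 + 864 = 3315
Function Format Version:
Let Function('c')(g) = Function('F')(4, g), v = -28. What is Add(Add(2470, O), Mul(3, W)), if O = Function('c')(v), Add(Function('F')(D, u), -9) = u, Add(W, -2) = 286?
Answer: 3315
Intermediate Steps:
W = 288 (W = Add(2, 286) = 288)
Function('F')(D, u) = Add(9, u)
Function('c')(g) = Add(9, g)
O = -19 (O = Add(9, -28) = -19)
Add(Add(2470, O), Mul(3, W)) = Add(Add(2470, -19), Mul(3, 288)) = Add(2451, 864) = 3315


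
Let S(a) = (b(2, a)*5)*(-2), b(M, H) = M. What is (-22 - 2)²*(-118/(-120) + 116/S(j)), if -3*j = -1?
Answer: -13872/5 ≈ -2774.4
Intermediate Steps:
j = ⅓ (j = -⅓*(-1) = ⅓ ≈ 0.33333)
S(a) = -20 (S(a) = (2*5)*(-2) = 10*(-2) = -20)
(-22 - 2)²*(-118/(-120) + 116/S(j)) = (-22 - 2)²*(-118/(-120) + 116/(-20)) = (-24)²*(-118*(-1/120) + 116*(-1/20)) = 576*(59/60 - 29/5) = 576*(-289/60) = -13872/5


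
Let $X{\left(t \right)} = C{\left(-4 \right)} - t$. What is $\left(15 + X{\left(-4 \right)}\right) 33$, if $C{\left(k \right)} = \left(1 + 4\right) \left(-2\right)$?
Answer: $297$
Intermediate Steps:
$C{\left(k \right)} = -10$ ($C{\left(k \right)} = 5 \left(-2\right) = -10$)
$X{\left(t \right)} = -10 - t$
$\left(15 + X{\left(-4 \right)}\right) 33 = \left(15 - 6\right) 33 = 9 \cdot 33 = 297$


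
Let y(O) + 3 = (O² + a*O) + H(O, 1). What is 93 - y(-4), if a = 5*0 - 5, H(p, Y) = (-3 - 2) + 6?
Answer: 59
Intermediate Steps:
H(p, Y) = 1 (H(p, Y) = -5 + 6 = 1)
a = -5 (a = 0 - 5 = -5)
y(O) = -2 + O² - 5*O (y(O) = -3 + ((O² - 5*O) + 1) = -3 + (1 + O² - 5*O) = -2 + O² - 5*O)
93 - y(-4) = 93 - (-2 + (-4)² - 5*(-4)) = 93 - (-2 + 16 + 20) = 93 - 1*34 = 93 - 34 = 59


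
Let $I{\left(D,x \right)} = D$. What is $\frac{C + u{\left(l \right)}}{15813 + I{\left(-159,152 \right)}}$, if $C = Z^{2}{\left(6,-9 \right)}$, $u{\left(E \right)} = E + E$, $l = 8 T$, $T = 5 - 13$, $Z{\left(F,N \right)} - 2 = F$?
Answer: $- \frac{32}{7827} \approx -0.0040884$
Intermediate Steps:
$Z{\left(F,N \right)} = 2 + F$
$T = -8$ ($T = 5 - 13 = -8$)
$l = -64$ ($l = 8 \left(-8\right) = -64$)
$u{\left(E \right)} = 2 E$
$C = 64$ ($C = \left(2 + 6\right)^{2} = 8^{2} = 64$)
$\frac{C + u{\left(l \right)}}{15813 + I{\left(-159,152 \right)}} = \frac{64 + 2 \left(-64\right)}{15813 - 159} = \frac{64 - 128}{15654} = \left(-64\right) \frac{1}{15654} = - \frac{32}{7827}$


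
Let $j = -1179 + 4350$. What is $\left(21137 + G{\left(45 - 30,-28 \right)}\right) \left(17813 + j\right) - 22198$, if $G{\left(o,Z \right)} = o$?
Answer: $443831370$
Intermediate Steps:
$j = 3171$
$\left(21137 + G{\left(45 - 30,-28 \right)}\right) \left(17813 + j\right) - 22198 = \left(21137 + \left(45 - 30\right)\right) \left(17813 + 3171\right) - 22198 = \left(21137 + \left(45 - 30\right)\right) 20984 - 22198 = \left(21137 + 15\right) 20984 - 22198 = 21152 \cdot 20984 - 22198 = 443853568 - 22198 = 443831370$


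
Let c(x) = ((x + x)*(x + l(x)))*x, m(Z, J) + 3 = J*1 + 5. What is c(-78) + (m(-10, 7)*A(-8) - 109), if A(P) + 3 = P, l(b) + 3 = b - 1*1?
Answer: -1947088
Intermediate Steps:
l(b) = -4 + b (l(b) = -3 + (b - 1*1) = -3 + (b - 1) = -3 + (-1 + b) = -4 + b)
A(P) = -3 + P
m(Z, J) = 2 + J (m(Z, J) = -3 + (J*1 + 5) = -3 + (J + 5) = -3 + (5 + J) = 2 + J)
c(x) = 2*x²*(-4 + 2*x) (c(x) = ((x + x)*(x + (-4 + x)))*x = ((2*x)*(-4 + 2*x))*x = (2*x*(-4 + 2*x))*x = 2*x²*(-4 + 2*x))
c(-78) + (m(-10, 7)*A(-8) - 109) = 4*(-78)²*(-2 - 78) + ((2 + 7)*(-3 - 8) - 109) = 4*6084*(-80) + (9*(-11) - 109) = -1946880 + (-99 - 109) = -1946880 - 208 = -1947088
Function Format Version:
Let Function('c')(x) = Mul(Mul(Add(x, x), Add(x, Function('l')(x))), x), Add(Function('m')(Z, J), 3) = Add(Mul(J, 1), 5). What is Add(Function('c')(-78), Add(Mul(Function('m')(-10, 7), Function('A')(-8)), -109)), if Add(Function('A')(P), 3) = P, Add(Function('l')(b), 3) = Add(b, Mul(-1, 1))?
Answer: -1947088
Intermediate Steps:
Function('l')(b) = Add(-4, b) (Function('l')(b) = Add(-3, Add(b, Mul(-1, 1))) = Add(-3, Add(b, -1)) = Add(-3, Add(-1, b)) = Add(-4, b))
Function('A')(P) = Add(-3, P)
Function('m')(Z, J) = Add(2, J) (Function('m')(Z, J) = Add(-3, Add(Mul(J, 1), 5)) = Add(-3, Add(J, 5)) = Add(-3, Add(5, J)) = Add(2, J))
Function('c')(x) = Mul(2, Pow(x, 2), Add(-4, Mul(2, x))) (Function('c')(x) = Mul(Mul(Add(x, x), Add(x, Add(-4, x))), x) = Mul(Mul(Mul(2, x), Add(-4, Mul(2, x))), x) = Mul(Mul(2, x, Add(-4, Mul(2, x))), x) = Mul(2, Pow(x, 2), Add(-4, Mul(2, x))))
Add(Function('c')(-78), Add(Mul(Function('m')(-10, 7), Function('A')(-8)), -109)) = Add(Mul(4, Pow(-78, 2), Add(-2, -78)), Add(Mul(Add(2, 7), Add(-3, -8)), -109)) = Add(Mul(4, 6084, -80), Add(Mul(9, -11), -109)) = Add(-1946880, Add(-99, -109)) = Add(-1946880, -208) = -1947088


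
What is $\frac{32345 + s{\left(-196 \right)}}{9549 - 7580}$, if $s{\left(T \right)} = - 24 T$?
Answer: $\frac{37049}{1969} \approx 18.816$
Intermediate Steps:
$\frac{32345 + s{\left(-196 \right)}}{9549 - 7580} = \frac{32345 - -4704}{9549 - 7580} = \frac{32345 + 4704}{1969} = 37049 \cdot \frac{1}{1969} = \frac{37049}{1969}$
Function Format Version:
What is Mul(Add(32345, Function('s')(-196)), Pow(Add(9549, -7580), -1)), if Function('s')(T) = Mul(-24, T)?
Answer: Rational(37049, 1969) ≈ 18.816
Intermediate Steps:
Mul(Add(32345, Function('s')(-196)), Pow(Add(9549, -7580), -1)) = Mul(Add(32345, Mul(-24, -196)), Pow(Add(9549, -7580), -1)) = Mul(Add(32345, 4704), Pow(1969, -1)) = Mul(37049, Rational(1, 1969)) = Rational(37049, 1969)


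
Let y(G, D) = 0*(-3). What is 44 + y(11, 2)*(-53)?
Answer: 44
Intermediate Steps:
y(G, D) = 0
44 + y(11, 2)*(-53) = 44 + 0*(-53) = 44 + 0 = 44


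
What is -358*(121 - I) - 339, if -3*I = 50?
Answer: -148871/3 ≈ -49624.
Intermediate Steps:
I = -50/3 (I = -1/3*50 = -50/3 ≈ -16.667)
-358*(121 - I) - 339 = -358*(121 - 1*(-50/3)) - 339 = -358*(121 + 50/3) - 339 = -358*413/3 - 339 = -147854/3 - 339 = -148871/3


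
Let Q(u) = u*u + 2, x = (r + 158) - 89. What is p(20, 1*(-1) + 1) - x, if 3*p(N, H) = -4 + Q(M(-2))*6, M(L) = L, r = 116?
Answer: -523/3 ≈ -174.33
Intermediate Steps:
x = 185 (x = (116 + 158) - 89 = 274 - 89 = 185)
Q(u) = 2 + u² (Q(u) = u² + 2 = 2 + u²)
p(N, H) = 32/3 (p(N, H) = (-4 + (2 + (-2)²)*6)/3 = (-4 + (2 + 4)*6)/3 = (-4 + 6*6)/3 = (-4 + 36)/3 = (⅓)*32 = 32/3)
p(20, 1*(-1) + 1) - x = 32/3 - 1*185 = 32/3 - 185 = -523/3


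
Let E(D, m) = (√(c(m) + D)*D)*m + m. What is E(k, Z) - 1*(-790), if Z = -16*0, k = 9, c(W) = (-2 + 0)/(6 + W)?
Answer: 790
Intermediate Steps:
c(W) = -2/(6 + W)
Z = 0
E(D, m) = m + D*m*√(D - 2/(6 + m)) (E(D, m) = (√(-2/(6 + m) + D)*D)*m + m = (√(D - 2/(6 + m))*D)*m + m = (D*√(D - 2/(6 + m)))*m + m = D*m*√(D - 2/(6 + m)) + m = m + D*m*√(D - 2/(6 + m)))
E(k, Z) - 1*(-790) = 0*(1 + 9*√((-2 + 9*(6 + 0))/(6 + 0))) - 1*(-790) = 0*(1 + 9*√((-2 + 9*6)/6)) + 790 = 0*(1 + 9*√((-2 + 54)/6)) + 790 = 0*(1 + 9*√((⅙)*52)) + 790 = 0*(1 + 9*√(26/3)) + 790 = 0*(1 + 9*(√78/3)) + 790 = 0*(1 + 3*√78) + 790 = 0 + 790 = 790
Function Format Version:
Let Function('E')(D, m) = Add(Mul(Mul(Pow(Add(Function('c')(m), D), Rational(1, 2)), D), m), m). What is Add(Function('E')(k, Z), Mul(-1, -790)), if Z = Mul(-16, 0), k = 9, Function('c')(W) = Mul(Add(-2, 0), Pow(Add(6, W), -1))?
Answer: 790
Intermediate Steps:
Function('c')(W) = Mul(-2, Pow(Add(6, W), -1))
Z = 0
Function('E')(D, m) = Add(m, Mul(D, m, Pow(Add(D, Mul(-2, Pow(Add(6, m), -1))), Rational(1, 2)))) (Function('E')(D, m) = Add(Mul(Mul(Pow(Add(Mul(-2, Pow(Add(6, m), -1)), D), Rational(1, 2)), D), m), m) = Add(Mul(Mul(Pow(Add(D, Mul(-2, Pow(Add(6, m), -1))), Rational(1, 2)), D), m), m) = Add(Mul(Mul(D, Pow(Add(D, Mul(-2, Pow(Add(6, m), -1))), Rational(1, 2))), m), m) = Add(Mul(D, m, Pow(Add(D, Mul(-2, Pow(Add(6, m), -1))), Rational(1, 2))), m) = Add(m, Mul(D, m, Pow(Add(D, Mul(-2, Pow(Add(6, m), -1))), Rational(1, 2)))))
Add(Function('E')(k, Z), Mul(-1, -790)) = Add(Mul(0, Add(1, Mul(9, Pow(Mul(Pow(Add(6, 0), -1), Add(-2, Mul(9, Add(6, 0)))), Rational(1, 2))))), Mul(-1, -790)) = Add(Mul(0, Add(1, Mul(9, Pow(Mul(Pow(6, -1), Add(-2, Mul(9, 6))), Rational(1, 2))))), 790) = Add(Mul(0, Add(1, Mul(9, Pow(Mul(Rational(1, 6), Add(-2, 54)), Rational(1, 2))))), 790) = Add(Mul(0, Add(1, Mul(9, Pow(Mul(Rational(1, 6), 52), Rational(1, 2))))), 790) = Add(Mul(0, Add(1, Mul(9, Pow(Rational(26, 3), Rational(1, 2))))), 790) = Add(Mul(0, Add(1, Mul(9, Mul(Rational(1, 3), Pow(78, Rational(1, 2)))))), 790) = Add(Mul(0, Add(1, Mul(3, Pow(78, Rational(1, 2))))), 790) = Add(0, 790) = 790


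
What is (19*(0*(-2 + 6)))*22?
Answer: 0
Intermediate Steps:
(19*(0*(-2 + 6)))*22 = (19*(0*4))*22 = (19*0)*22 = 0*22 = 0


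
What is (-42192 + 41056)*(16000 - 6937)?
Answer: -10295568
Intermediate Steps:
(-42192 + 41056)*(16000 - 6937) = -1136*9063 = -10295568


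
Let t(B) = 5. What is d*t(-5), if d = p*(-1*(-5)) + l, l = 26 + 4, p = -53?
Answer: -1175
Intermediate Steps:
l = 30
d = -235 (d = -(-53)*(-5) + 30 = -53*5 + 30 = -265 + 30 = -235)
d*t(-5) = -235*5 = -1175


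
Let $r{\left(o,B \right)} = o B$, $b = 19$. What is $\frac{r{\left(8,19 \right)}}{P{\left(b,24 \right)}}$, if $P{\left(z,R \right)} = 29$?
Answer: $\frac{152}{29} \approx 5.2414$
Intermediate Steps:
$r{\left(o,B \right)} = B o$
$\frac{r{\left(8,19 \right)}}{P{\left(b,24 \right)}} = \frac{19 \cdot 8}{29} = 152 \cdot \frac{1}{29} = \frac{152}{29}$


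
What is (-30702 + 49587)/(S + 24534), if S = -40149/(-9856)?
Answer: 62043520/80615751 ≈ 0.76962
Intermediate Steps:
S = 40149/9856 (S = -40149*(-1/9856) = 40149/9856 ≈ 4.0736)
(-30702 + 49587)/(S + 24534) = (-30702 + 49587)/(40149/9856 + 24534) = 18885/(241847253/9856) = 18885*(9856/241847253) = 62043520/80615751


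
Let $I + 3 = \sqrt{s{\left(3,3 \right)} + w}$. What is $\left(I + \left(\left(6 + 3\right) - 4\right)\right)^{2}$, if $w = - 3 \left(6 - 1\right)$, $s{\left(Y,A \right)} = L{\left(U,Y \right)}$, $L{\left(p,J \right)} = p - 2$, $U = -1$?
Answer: $-14 + 12 i \sqrt{2} \approx -14.0 + 16.971 i$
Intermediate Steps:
$L{\left(p,J \right)} = -2 + p$
$s{\left(Y,A \right)} = -3$ ($s{\left(Y,A \right)} = -2 - 1 = -3$)
$w = -15$ ($w = \left(-3\right) 5 = -15$)
$I = -3 + 3 i \sqrt{2}$ ($I = -3 + \sqrt{-3 - 15} = -3 + \sqrt{-18} = -3 + 3 i \sqrt{2} \approx -3.0 + 4.2426 i$)
$\left(I + \left(\left(6 + 3\right) - 4\right)\right)^{2} = \left(\left(-3 + 3 i \sqrt{2}\right) + \left(\left(6 + 3\right) - 4\right)\right)^{2} = \left(\left(-3 + 3 i \sqrt{2}\right) + \left(9 - 4\right)\right)^{2} = \left(\left(-3 + 3 i \sqrt{2}\right) + 5\right)^{2} = \left(2 + 3 i \sqrt{2}\right)^{2}$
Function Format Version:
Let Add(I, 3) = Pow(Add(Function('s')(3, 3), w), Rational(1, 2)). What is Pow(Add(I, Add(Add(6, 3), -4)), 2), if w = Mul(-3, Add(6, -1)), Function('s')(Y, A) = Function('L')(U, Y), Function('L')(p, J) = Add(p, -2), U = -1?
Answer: Add(-14, Mul(12, I, Pow(2, Rational(1, 2)))) ≈ Add(-14.000, Mul(16.971, I))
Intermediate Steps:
Function('L')(p, J) = Add(-2, p)
Function('s')(Y, A) = -3 (Function('s')(Y, A) = Add(-2, -1) = -3)
w = -15 (w = Mul(-3, 5) = -15)
I = Add(-3, Mul(3, I, Pow(2, Rational(1, 2)))) (I = Add(-3, Pow(Add(-3, -15), Rational(1, 2))) = Add(-3, Pow(-18, Rational(1, 2))) = Add(-3, Mul(3, I, Pow(2, Rational(1, 2)))) ≈ Add(-3.0000, Mul(4.2426, I)))
Pow(Add(I, Add(Add(6, 3), -4)), 2) = Pow(Add(Add(-3, Mul(3, I, Pow(2, Rational(1, 2)))), Add(Add(6, 3), -4)), 2) = Pow(Add(Add(-3, Mul(3, I, Pow(2, Rational(1, 2)))), Add(9, -4)), 2) = Pow(Add(Add(-3, Mul(3, I, Pow(2, Rational(1, 2)))), 5), 2) = Pow(Add(2, Mul(3, I, Pow(2, Rational(1, 2)))), 2)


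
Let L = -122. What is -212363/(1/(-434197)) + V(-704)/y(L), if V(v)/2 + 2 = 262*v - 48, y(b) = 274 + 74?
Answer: 276622129352/3 ≈ 9.2207e+10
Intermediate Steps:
y(b) = 348
V(v) = -100 + 524*v (V(v) = -4 + 2*(262*v - 48) = -4 + 2*(-48 + 262*v) = -4 + (-96 + 524*v) = -100 + 524*v)
-212363/(1/(-434197)) + V(-704)/y(L) = -212363/(1/(-434197)) + (-100 + 524*(-704))/348 = -212363/(-1/434197) + (-100 - 368896)*(1/348) = -212363*(-434197) - 368996*1/348 = 92207377511 - 3181/3 = 276622129352/3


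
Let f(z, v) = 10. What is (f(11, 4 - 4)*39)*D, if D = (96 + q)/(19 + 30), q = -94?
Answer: 780/49 ≈ 15.918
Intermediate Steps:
D = 2/49 (D = (96 - 94)/(19 + 30) = 2/49 ≈ 0.040816)
(f(11, 4 - 4)*39)*D = (10*39)*(2/49) = 390*(2/49) = 780/49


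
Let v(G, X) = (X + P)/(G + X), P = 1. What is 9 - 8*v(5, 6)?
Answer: 43/11 ≈ 3.9091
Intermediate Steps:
v(G, X) = (1 + X)/(G + X) (v(G, X) = (X + 1)/(G + X) = (1 + X)/(G + X))
9 - 8*v(5, 6) = 9 - 8*(1 + 6)/(5 + 6) = 9 - 8*7/11 = 9 - 56/11 = 43/11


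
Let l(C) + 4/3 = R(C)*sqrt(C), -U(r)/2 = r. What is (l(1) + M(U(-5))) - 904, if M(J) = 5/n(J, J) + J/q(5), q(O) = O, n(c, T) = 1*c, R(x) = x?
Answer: -5411/6 ≈ -901.83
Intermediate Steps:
U(r) = -2*r
n(c, T) = c
l(C) = -4/3 + C**(3/2) (l(C) = -4/3 + C*sqrt(C) = -4/3 + C**(3/2))
M(J) = 5/J + J/5
(l(1) + M(U(-5))) - 904 = ((-4/3 + 1**(3/2)) + (5/((-2*(-5))) + (-2*(-5))/5)) - 904 = ((-4/3 + 1) + (5/10 + (1/5)*10)) - 904 = (-1/3 + (5*(1/10) + 2)) - 904 = (-1/3 + (1/2 + 2)) - 904 = (-1/3 + 5/2) - 904 = 13/6 - 904 = -5411/6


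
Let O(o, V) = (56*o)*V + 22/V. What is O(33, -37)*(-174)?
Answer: 440208516/37 ≈ 1.1898e+7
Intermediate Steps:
O(o, V) = 22/V + 56*V*o (O(o, V) = 56*V*o + 22/V = 22/V + 56*V*o)
O(33, -37)*(-174) = (22/(-37) + 56*(-37)*33)*(-174) = (22*(-1/37) - 68376)*(-174) = (-22/37 - 68376)*(-174) = -2529934/37*(-174) = 440208516/37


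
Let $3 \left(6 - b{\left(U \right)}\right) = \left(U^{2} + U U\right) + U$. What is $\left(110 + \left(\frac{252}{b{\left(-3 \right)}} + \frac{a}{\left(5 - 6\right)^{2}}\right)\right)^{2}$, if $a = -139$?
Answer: $49729$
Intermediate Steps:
$b{\left(U \right)} = 6 - \frac{2 U^{2}}{3} - \frac{U}{3}$ ($b{\left(U \right)} = 6 - \frac{\left(U^{2} + U U\right) + U}{3} = 6 - \frac{\left(U^{2} + U^{2}\right) + U}{3} = 6 - \frac{2 U^{2} + U}{3} = 6 - \frac{U + 2 U^{2}}{3} = 6 - \left(\frac{U}{3} + \frac{2 U^{2}}{3}\right) = 6 - \frac{2 U^{2}}{3} - \frac{U}{3}$)
$\left(110 + \left(\frac{252}{b{\left(-3 \right)}} + \frac{a}{\left(5 - 6\right)^{2}}\right)\right)^{2} = \left(110 + \left(\frac{252}{6 - \frac{2 \left(-3\right)^{2}}{3} - -1} - \frac{139}{\left(5 - 6\right)^{2}}\right)\right)^{2} = \left(110 + \left(\frac{252}{6 - 6 + 1} - \frac{139}{\left(-1\right)^{2}}\right)\right)^{2} = \left(110 + \left(\frac{252}{6 - 6 + 1} - \frac{139}{1}\right)\right)^{2} = \left(110 + \left(\frac{252}{1} - 139\right)\right)^{2} = \left(110 + \left(252 \cdot 1 - 139\right)\right)^{2} = \left(110 + \left(252 - 139\right)\right)^{2} = \left(110 + 113\right)^{2} = 223^{2} = 49729$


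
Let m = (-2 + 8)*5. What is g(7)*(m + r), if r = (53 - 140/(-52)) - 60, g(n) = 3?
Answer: 1002/13 ≈ 77.077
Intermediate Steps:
m = 30 (m = 6*5 = 30)
r = -56/13 (r = (53 - 140*(-1/52)) - 60 = (53 + 35/13) - 60 = 724/13 - 60 = -56/13 ≈ -4.3077)
g(7)*(m + r) = 3*(30 - 56/13) = 3*(334/13) = 1002/13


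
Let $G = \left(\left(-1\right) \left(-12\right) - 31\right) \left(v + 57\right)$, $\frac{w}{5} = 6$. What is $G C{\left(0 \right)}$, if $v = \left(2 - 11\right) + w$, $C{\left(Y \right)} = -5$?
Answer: $7410$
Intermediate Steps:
$w = 30$ ($w = 5 \cdot 6 = 30$)
$v = 21$ ($v = \left(2 - 11\right) + 30 = -9 + 30 = 21$)
$G = -1482$ ($G = \left(\left(-1\right) \left(-12\right) - 31\right) \left(21 + 57\right) = \left(12 - 31\right) 78 = \left(-19\right) 78 = -1482$)
$G C{\left(0 \right)} = \left(-1482\right) \left(-5\right) = 7410$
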